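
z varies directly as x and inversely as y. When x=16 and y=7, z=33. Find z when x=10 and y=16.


z = k·x/y
Solve for k using the known point: k = z·y/x = 33×7/16 = 231/16 = 14.4375
Now evaluate at x=10, y=16:
z = k × 10 / 16 = (231 × 10) / (16 × 16) = 2310/256
≈ 9.0234

9.0234


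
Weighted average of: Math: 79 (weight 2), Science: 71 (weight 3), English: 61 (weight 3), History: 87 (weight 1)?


Numerator = 79×2 + 71×3 + 61×3 + 87×1
= 158 + 213 + 183 + 87
= 641
Total weight = 9
Weighted avg = 641/9
= 71.22

71.22


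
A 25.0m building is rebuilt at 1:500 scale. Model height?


Model size = real / scale
= 25.0 / 500
= 0.0500 m

0.0500 m


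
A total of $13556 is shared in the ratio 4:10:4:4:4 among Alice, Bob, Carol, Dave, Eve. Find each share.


Total parts = 4 + 10 + 4 + 4 + 4 = 26
Alice: 13556 × 4/26 = 2085.54
Bob: 13556 × 10/26 = 5213.85
Carol: 13556 × 4/26 = 2085.54
Dave: 13556 × 4/26 = 2085.54
Eve: 13556 × 4/26 = 2085.54
= Alice: $2085.54, Bob: $5213.85, Carol: $2085.54, Dave: $2085.54, Eve: $2085.54

Alice: $2085.54, Bob: $5213.85, Carol: $2085.54, Dave: $2085.54, Eve: $2085.54


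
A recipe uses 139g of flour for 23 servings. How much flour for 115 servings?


Direct proportion: y/x = constant
k = 139/23 ≈ 6.0435
y₂ = k × 115 = 139 × 115 / 23 = 15985/23
= 695.00

695.00


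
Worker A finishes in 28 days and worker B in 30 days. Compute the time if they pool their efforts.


Rate of A = 1/28 per day
Rate of B = 1/30 per day
Combined rate = 1/28 + 1/30 = 58/840 ≈ 0.0690 per day
Days = 1 / combined rate = 840/58
≈ 14.48 days

14.48 days


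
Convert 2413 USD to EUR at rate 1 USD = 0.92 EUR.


Amount × rate = 2413 × 0.92
= 2219.96 EUR

2219.96 EUR


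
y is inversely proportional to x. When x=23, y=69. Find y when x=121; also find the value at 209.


Inverse proportion: x × y = constant
k = 23 × 69 = 1587
At x=121: k/121 = 13.12
At x=209: k/209 = 7.59
= 13.12 and 7.59

13.12 and 7.59


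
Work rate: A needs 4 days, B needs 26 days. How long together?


Rate of A = 1/4 per day
Rate of B = 1/26 per day
Combined rate = 1/4 + 1/26 = 30/104 ≈ 0.2885 per day
Days = 1 / combined rate = 104/30
≈ 3.47 days

3.47 days


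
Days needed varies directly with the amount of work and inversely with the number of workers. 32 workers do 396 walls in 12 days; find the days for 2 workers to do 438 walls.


Days ∝ work / workers, so d₂ = d₁ × (m₁/m₂) × (w₂/w₁)
Workers factor (inverse): 32/2 = 16.0000
Work factor (direct): 438/396 ≈ 1.1061
d₂ = 12 × 32/2 × 438/396 = (12 × 32 × 438) / (2 × 396) = 168192/792
≈ 212.36 days

212.36 days


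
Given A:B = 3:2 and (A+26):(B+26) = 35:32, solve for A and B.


Let A = 3k, B = 2k.
(3k + 26) / (2k + 26) = 35/32
Cross-multiply: 32(3k + 26) = 35(2k + 26)
96k + 832 = 70k + 910
96k - 70k = 910 - 832
26k = 78
k = 78/26 = 3
A = 3×3 = 9, B = 2×3 = 6
= A = 9, B = 6

A = 9, B = 6


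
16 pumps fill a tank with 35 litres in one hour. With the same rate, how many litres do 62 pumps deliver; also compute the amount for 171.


Direct proportion: y/x = constant
k = 35/16 = 2.1875
y at x=62: k × 62 = 35 × 62 / 16 = 2170/16 ≈ 135.63
y at x=171: k × 171 = 35 × 171 / 16 = 5985/16 ≈ 374.06
= 135.63 and 374.06

135.63 and 374.06


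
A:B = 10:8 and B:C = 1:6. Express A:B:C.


Match B: multiply A:B by 1 → 10:8
Multiply B:C by 8 → 8:48
Combined: 10:8:48
GCD = 2
= 5:4:24

5:4:24


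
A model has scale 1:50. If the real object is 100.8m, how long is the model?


Model size = real / scale
= 100.8 / 50
= 2.0160 m

2.0160 m


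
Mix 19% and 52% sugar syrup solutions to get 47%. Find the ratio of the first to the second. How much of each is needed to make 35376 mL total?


Let x parts of 19% mix with y parts of 52%.
19x + 52y = 47(x + y)
19x + 52y = 47x + 47y
x(19 - 47) = y(47 - 52)
x/y = (52 - 47)/(47 - 19) = 5/28
Simplify: 5:28
Total parts = 33; one part = 35376/33 = 1072.00 mL
19% solution: 5×1072.00 = 5360.00 mL
52% solution: 28×1072.00 = 30016.00 mL
= ratio 5:28; 5360.00 mL and 30016.00 mL

ratio 5:28; 5360.00 mL and 30016.00 mL


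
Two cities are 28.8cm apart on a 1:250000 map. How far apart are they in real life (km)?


Real distance = map distance × scale
= 28.8cm × 250000
= 7200000 cm = 72000.0 m
= 72.000 km

72.000 km


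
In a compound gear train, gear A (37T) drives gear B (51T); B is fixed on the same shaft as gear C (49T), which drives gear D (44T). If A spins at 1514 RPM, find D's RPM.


Stage 1: RPM_B = RPM_A × t_A/t_B = 1514 × 37/51 = 56018/51 ≈ 1098.39
B and C share a shaft → RPM_C = RPM_B
Stage 2: RPM_D = RPM_C × t_C/t_D = RPM_A × (t_A×t_C)/(t_B×t_D)
Overall ratio = (37×49)/(51×44) = 1813/2244
RPM_D = 1514 × 1813/2244 = 2744882/2244
≈ 1223.21 RPM

1223.21 RPM


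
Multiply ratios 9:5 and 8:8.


Compound ratio = (9×8) : (5×8)
= 72:40
GCD = 8
= 9:5

9:5


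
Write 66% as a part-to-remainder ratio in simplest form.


66% means 66 parts out of 100; remainder = 34
Part : remainder = 66:34
GCD = 2
= 33:17

33:17


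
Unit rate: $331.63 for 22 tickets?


Unit rate = total / quantity
= 331.63 / 22
= $15.07 per unit

$15.07 per unit


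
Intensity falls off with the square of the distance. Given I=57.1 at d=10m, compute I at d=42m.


I₁d₁² = I₂d₂²
I₂ = I₁ × (d₁/d₂)²
= 57.1 × (10/42)²
= 57.1 × 100/1764
= 5710/1764
≈ 3.2370

3.2370


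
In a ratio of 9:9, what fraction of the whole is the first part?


Total parts = 9 + 9 = 18
First part: 9/18 = 1/2
= 1/2

1/2


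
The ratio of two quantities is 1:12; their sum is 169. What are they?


Let A = 1k, B = 12k.
1k + 12k = 169
13k = 169 → k = 169/13 = 13
A = 1×13 = 13, B = 12×13 = 156
= A = 13, B = 156

A = 13, B = 156


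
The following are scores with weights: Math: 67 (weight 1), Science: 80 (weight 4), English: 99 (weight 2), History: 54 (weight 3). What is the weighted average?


Numerator = 67×1 + 80×4 + 99×2 + 54×3
= 67 + 320 + 198 + 162
= 747
Total weight = 10
Weighted avg = 747/10
= 74.70

74.70


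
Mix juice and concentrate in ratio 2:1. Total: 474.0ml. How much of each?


Total parts = 2 + 1 = 3
juice: 474.0 × 2/3 = 316.0ml
concentrate: 474.0 × 1/3 = 158.0ml
= 316.0ml and 158.0ml

316.0ml and 158.0ml


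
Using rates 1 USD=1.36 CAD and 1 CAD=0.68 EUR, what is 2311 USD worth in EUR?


Step 1: 2311 USD × 1.36 = 3142.96 CAD
Step 2: 3142.96 CAD × 0.68 = 2137.21 EUR
Implied rate USD→EUR = 1.36 × 0.68 = 0.9248
= 2137.21 EUR

2137.21 EUR


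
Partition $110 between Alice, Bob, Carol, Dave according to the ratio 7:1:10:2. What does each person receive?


Total parts = 7 + 1 + 10 + 2 = 20
Alice: 110 × 7/20 = 38.50
Bob: 110 × 1/20 = 5.50
Carol: 110 × 10/20 = 55.00
Dave: 110 × 2/20 = 11.00
= Alice: $38.50, Bob: $5.50, Carol: $55.00, Dave: $11.00

Alice: $38.50, Bob: $5.50, Carol: $55.00, Dave: $11.00


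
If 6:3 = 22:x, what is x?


Cross multiply: 6 × x = 3 × 22
6x = 66
x = 66 / 6
= 11.00

11.00


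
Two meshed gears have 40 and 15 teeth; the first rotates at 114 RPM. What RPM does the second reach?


Gear ratio = 40:15 = 8:3
RPM_B = RPM_A × (teeth_A / teeth_B)
= 114 × (40/15)
= 304.0 RPM

304.0 RPM


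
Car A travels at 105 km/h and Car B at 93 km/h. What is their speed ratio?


Ratio = 105:93
GCD = 3
Simplified = 35:31
Time ratio (same distance) = 31:35
Speed ratio = 35:31

35:31


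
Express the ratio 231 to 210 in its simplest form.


GCD(231, 210) = 21
231/21 : 210/21
= 11:10

11:10


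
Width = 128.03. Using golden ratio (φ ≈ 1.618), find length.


φ = (1 + √5) / 2 ≈ 1.618
Length = width × φ = 128.03 × 1.618 = 207.15254
≈ 207.15

207.15


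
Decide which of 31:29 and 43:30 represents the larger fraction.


31/29 = 1.0690
43/30 = 1.4333
1.0690 < 1.4333, so 31:29 is less
= 43:30

43:30


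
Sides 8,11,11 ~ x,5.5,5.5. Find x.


Scale factor = 5.5/11 = 0.5
Missing side = 8 × 0.5
= 4.0

4.0


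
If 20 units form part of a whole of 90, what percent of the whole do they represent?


Percentage = (part / whole) × 100
= (20 / 90) × 100
≈ 22.22%

22.22%


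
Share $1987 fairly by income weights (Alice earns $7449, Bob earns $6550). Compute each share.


Total income = 7449 + 6550 = $13999
Alice: $1987 × 7449/13999 = $1057.30
Bob: $1987 × 6550/13999 = $929.70
= Alice: $1057.30, Bob: $929.70

Alice: $1057.30, Bob: $929.70


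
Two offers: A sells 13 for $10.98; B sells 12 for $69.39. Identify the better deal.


Deal A: $10.98/13 = $0.8446/unit
Deal B: $69.39/12 = $5.7825/unit
A is cheaper per unit
= Deal A

Deal A


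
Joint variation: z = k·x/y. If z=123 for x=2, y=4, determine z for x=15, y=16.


z = k·x/y
Solve for k using the known point: k = z·y/x = 123×4/2 = 492/2 = 246.0000
Now evaluate at x=15, y=16:
z = k × 15 / 16 = (492 × 15) / (2 × 16) = 7380/32
= 230.6250

230.6250


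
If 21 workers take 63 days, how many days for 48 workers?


Inverse proportion: x × y = constant
k = 21 × 63 = 1323
y₂ = k / 48 = 1323 / 48
= 27.56

27.56


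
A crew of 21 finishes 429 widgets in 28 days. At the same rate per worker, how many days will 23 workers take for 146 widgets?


Days ∝ work / workers, so d₂ = d₁ × (m₁/m₂) × (w₂/w₁)
Workers factor (inverse): 21/23 ≈ 0.9130
Work factor (direct): 146/429 ≈ 0.3403
d₂ = 28 × 21/23 × 146/429 = (28 × 21 × 146) / (23 × 429) = 85848/9867
≈ 8.70 days

8.70 days


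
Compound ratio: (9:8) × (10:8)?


Compound ratio = (9×10) : (8×8)
= 90:64
GCD = 2
= 45:32

45:32


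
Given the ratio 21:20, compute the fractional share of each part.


Total parts = 21 + 20 = 41
First part: 21/41 = 21/41
Second part: 20/41 = 20/41
= 21/41 and 20/41

21/41 and 20/41


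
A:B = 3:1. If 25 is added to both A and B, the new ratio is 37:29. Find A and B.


Let A = 3k, B = 1k.
(3k + 25) / (1k + 25) = 37/29
Cross-multiply: 29(3k + 25) = 37(1k + 25)
87k + 725 = 37k + 925
87k - 37k = 925 - 725
50k = 200
k = 200/50 = 4
A = 3×4 = 12, B = 1×4 = 4
= A = 12, B = 4

A = 12, B = 4


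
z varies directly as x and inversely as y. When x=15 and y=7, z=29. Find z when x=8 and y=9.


z = k·x/y
Solve for k using the known point: k = z·y/x = 29×7/15 = 203/15 ≈ 13.5333
Now evaluate at x=8, y=9:
z = k × 8 / 9 = (203 × 8) / (15 × 9) = 1624/135
≈ 12.0296

12.0296


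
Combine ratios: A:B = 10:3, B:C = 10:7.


Match B: multiply A:B by 10 → 100:30
Multiply B:C by 3 → 30:21
Combined: 100:30:21
GCD = 1
= 100:30:21

100:30:21


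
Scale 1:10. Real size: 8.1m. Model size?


Model size = real / scale
= 8.1 / 10
= 0.8100 m

0.8100 m


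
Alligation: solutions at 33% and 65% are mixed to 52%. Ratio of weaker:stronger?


Let x parts of 33% mix with y parts of 65%.
33x + 65y = 52(x + y)
33x + 65y = 52x + 52y
x(33 - 52) = y(52 - 65)
x/y = (65 - 52)/(52 - 33) = 13/19
Simplify: 13:19
= 13:19

13:19


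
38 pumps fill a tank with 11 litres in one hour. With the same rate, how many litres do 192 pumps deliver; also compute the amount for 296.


Direct proportion: y/x = constant
k = 11/38 ≈ 0.2895
y at x=192: k × 192 = 11 × 192 / 38 = 2112/38 ≈ 55.58
y at x=296: k × 296 = 11 × 296 / 38 = 3256/38 ≈ 85.68
= 55.58 and 85.68

55.58 and 85.68


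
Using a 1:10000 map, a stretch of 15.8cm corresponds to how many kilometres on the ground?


Real distance = map distance × scale
= 15.8cm × 10000
= 158000 cm = 1580.0 m
= 1.580 km

1.580 km


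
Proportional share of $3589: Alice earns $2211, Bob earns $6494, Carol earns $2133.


Total income = 2211 + 6494 + 2133 = $10838
Alice: $3589 × 2211/10838 = $732.17
Bob: $3589 × 6494/10838 = $2150.49
Carol: $3589 × 2133/10838 = $706.34
= Alice: $732.17, Bob: $2150.49, Carol: $706.34

Alice: $732.17, Bob: $2150.49, Carol: $706.34


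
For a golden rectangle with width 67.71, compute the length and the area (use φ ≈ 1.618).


φ = (1 + √5) / 2 ≈ 1.618
Length = width × φ = 67.71 × 1.618 = 109.55478
≈ 109.55
Area = width × length = 67.71 × 109.55478 = 7417.9541538 ≈ 7417.95
= Length: 109.55, Area: 7417.95

Length: 109.55, Area: 7417.95


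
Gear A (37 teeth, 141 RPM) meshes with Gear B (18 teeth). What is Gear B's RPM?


Gear ratio = 37:18 = 37:18
RPM_B = RPM_A × (teeth_A / teeth_B)
= 141 × (37/18)
= 289.8 RPM

289.8 RPM


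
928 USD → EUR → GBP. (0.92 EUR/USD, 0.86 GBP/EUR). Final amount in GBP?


Step 1: 928 USD × 0.92 = 853.76 EUR
Step 2: 853.76 EUR × 0.86 = 734.23 GBP
Implied rate USD→GBP = 0.92 × 0.86 = 0.7912
= 734.23 GBP

734.23 GBP


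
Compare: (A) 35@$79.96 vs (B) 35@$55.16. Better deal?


Deal A: $79.96/35 = $2.2846/unit
Deal B: $55.16/35 = $1.5760/unit
B is cheaper per unit
= Deal B

Deal B


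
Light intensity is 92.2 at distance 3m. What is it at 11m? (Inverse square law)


I₁d₁² = I₂d₂²
I₂ = I₁ × (d₁/d₂)²
= 92.2 × (3/11)²
= 92.2 × 9/121
= 829.8/121
≈ 6.8579

6.8579


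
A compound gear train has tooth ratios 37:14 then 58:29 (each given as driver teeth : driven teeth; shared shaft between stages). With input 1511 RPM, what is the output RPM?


Stage 1: RPM_B = RPM_A × t_A/t_B = 1511 × 37/14 = 55907/14 ≈ 3993.36
B and C share a shaft → RPM_C = RPM_B
Stage 2: RPM_D = RPM_C × t_C/t_D = RPM_A × (t_A×t_C)/(t_B×t_D)
Overall ratio = (37×58)/(14×29) = 2146/406
RPM_D = 1511 × 2146/406 = 3242606/406
≈ 7986.71 RPM

7986.71 RPM


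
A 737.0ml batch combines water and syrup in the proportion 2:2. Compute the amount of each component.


Total parts = 2 + 2 = 4
water: 737.0 × 2/4 = 368.5ml
syrup: 737.0 × 2/4 = 368.5ml
= 368.5ml and 368.5ml

368.5ml and 368.5ml


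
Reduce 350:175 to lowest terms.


GCD(350, 175) = 175
350/175 : 175/175
= 2:1

2:1


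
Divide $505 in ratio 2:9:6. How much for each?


Total parts = 2 + 9 + 6 = 17
Part 1: 505 × 2/17 = 59.41
Part 2: 505 × 9/17 = 267.35
Part 3: 505 × 6/17 = 178.24
= Part 1: $59.41, Part 2: $267.35, Part 3: $178.24

Part 1: $59.41, Part 2: $267.35, Part 3: $178.24


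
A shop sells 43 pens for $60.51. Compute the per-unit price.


Unit rate = total / quantity
= 60.51 / 43
= $1.41 per unit

$1.41 per unit


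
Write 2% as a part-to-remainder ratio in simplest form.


2% means 2 parts out of 100; remainder = 98
Part : remainder = 2:98
GCD = 2
= 1:49

1:49


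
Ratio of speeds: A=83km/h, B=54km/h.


Ratio = 83:54
GCD = 1
Simplified = 83:54
Time ratio (same distance) = 54:83
Speed ratio = 83:54

83:54


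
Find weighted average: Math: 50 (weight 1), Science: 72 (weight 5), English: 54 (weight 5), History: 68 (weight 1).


Numerator = 50×1 + 72×5 + 54×5 + 68×1
= 50 + 360 + 270 + 68
= 748
Total weight = 12
Weighted avg = 748/12
= 62.33

62.33


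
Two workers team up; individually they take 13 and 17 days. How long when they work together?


Rate of A = 1/13 per day
Rate of B = 1/17 per day
Combined rate = 1/13 + 1/17 = 30/221 ≈ 0.1357 per day
Days = 1 / combined rate = 221/30
≈ 7.37 days

7.37 days


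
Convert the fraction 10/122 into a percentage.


Percentage = (part / whole) × 100
= (10 / 122) × 100
≈ 8.20%

8.20%


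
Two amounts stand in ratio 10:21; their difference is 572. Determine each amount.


Let A = 10k, B = 21k.
21k - 10k = 572
11k = 572 → k = 572/11 = 52
A = 10×52 = 520, B = 21×52 = 1092
= A = 520, B = 1092

A = 520, B = 1092


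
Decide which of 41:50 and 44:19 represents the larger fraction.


41/50 = 0.8200
44/19 = 2.3158
0.8200 < 2.3158, so 41:50 is less
= 44:19

44:19


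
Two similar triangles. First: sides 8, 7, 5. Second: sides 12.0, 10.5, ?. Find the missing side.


Scale factor = 12.0/8 = 1.5
Missing side = 5 × 1.5
= 7.5

7.5


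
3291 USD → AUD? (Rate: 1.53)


Amount × rate = 3291 × 1.53
= 5035.23 AUD

5035.23 AUD


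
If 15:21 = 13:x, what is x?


Cross multiply: 15 × x = 21 × 13
15x = 273
x = 273 / 15
= 18.20

18.20


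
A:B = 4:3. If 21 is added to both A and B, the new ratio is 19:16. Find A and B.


Let A = 4k, B = 3k.
(4k + 21) / (3k + 21) = 19/16
Cross-multiply: 16(4k + 21) = 19(3k + 21)
64k + 336 = 57k + 399
64k - 57k = 399 - 336
7k = 63
k = 63/7 = 9
A = 4×9 = 36, B = 3×9 = 27
= A = 36, B = 27

A = 36, B = 27


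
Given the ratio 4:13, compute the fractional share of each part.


Total parts = 4 + 13 = 17
First part: 4/17 = 4/17
Second part: 13/17 = 13/17
= 4/17 and 13/17

4/17 and 13/17


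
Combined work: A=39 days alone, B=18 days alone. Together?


Rate of A = 1/39 per day
Rate of B = 1/18 per day
Combined rate = 1/39 + 1/18 = 57/702 ≈ 0.0812 per day
Days = 1 / combined rate = 702/57
≈ 12.32 days

12.32 days


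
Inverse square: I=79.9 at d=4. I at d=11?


I₁d₁² = I₂d₂²
I₂ = I₁ × (d₁/d₂)²
= 79.9 × (4/11)²
= 79.9 × 16/121
= 1278.4/121
≈ 10.5653

10.5653


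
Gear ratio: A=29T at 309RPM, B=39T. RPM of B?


Gear ratio = 29:39 = 29:39
RPM_B = RPM_A × (teeth_A / teeth_B)
= 309 × (29/39)
= 229.8 RPM

229.8 RPM


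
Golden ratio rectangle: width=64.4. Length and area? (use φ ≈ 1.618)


φ = (1 + √5) / 2 ≈ 1.618
Length = width × φ = 64.4 × 1.618 = 104.1992
≈ 104.20
Area = width × length = 64.4 × 104.1992 = 6710.42848 ≈ 6710.43
= Length: 104.20, Area: 6710.43

Length: 104.20, Area: 6710.43


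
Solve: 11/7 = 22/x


Cross multiply: 11 × x = 7 × 22
11x = 154
x = 154 / 11
= 14.00

14.00


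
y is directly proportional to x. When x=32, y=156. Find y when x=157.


Direct proportion: y/x = constant
k = 156/32 = 4.8750
y₂ = k × 157 = 156 × 157 / 32 = 24492/32
≈ 765.38

765.38


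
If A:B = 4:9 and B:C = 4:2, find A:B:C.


Match B: multiply A:B by 4 → 16:36
Multiply B:C by 9 → 36:18
Combined: 16:36:18
GCD = 2
= 8:18:9

8:18:9


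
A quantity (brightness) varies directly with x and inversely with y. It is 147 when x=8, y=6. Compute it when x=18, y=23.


z = k·x/y
Solve for k using the known point: k = z·y/x = 147×6/8 = 882/8 = 110.2500
Now evaluate at x=18, y=23:
z = k × 18 / 23 = (882 × 18) / (8 × 23) = 15876/184
≈ 86.2826

86.2826


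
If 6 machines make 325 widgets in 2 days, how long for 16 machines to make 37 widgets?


Days ∝ work / workers, so d₂ = d₁ × (m₁/m₂) × (w₂/w₁)
Workers factor (inverse): 6/16 = 0.3750
Work factor (direct): 37/325 ≈ 0.1138
d₂ = 2 × 6/16 × 37/325 = (2 × 6 × 37) / (16 × 325) = 444/5200
≈ 0.09 days

0.09 days


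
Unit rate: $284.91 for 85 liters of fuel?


Unit rate = total / quantity
= 284.91 / 85
= $3.35 per unit

$3.35 per unit


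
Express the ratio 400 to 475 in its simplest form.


GCD(400, 475) = 25
400/25 : 475/25
= 16:19

16:19


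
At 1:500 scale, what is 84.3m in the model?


Model size = real / scale
= 84.3 / 500
= 0.1686 m

0.1686 m


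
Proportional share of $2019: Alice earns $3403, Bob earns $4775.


Total income = 3403 + 4775 = $8178
Alice: $2019 × 3403/8178 = $840.14
Bob: $2019 × 4775/8178 = $1178.86
= Alice: $840.14, Bob: $1178.86

Alice: $840.14, Bob: $1178.86


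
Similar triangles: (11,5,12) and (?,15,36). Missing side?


Scale factor = 15/5 = 3
Missing side = 11 × 3
= 33.0

33.0


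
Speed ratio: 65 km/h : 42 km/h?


Ratio = 65:42
GCD = 1
Simplified = 65:42
Time ratio (same distance) = 42:65
Speed ratio = 65:42

65:42


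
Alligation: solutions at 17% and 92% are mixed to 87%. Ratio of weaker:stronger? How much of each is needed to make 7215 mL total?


Let x parts of 17% mix with y parts of 92%.
17x + 92y = 87(x + y)
17x + 92y = 87x + 87y
x(17 - 87) = y(87 - 92)
x/y = (92 - 87)/(87 - 17) = 5/70
Simplify: 1:14
Total parts = 15; one part = 7215/15 = 481.00 mL
17% solution: 1×481.00 = 481.00 mL
92% solution: 14×481.00 = 6734.00 mL
= ratio 1:14; 481.00 mL and 6734.00 mL

ratio 1:14; 481.00 mL and 6734.00 mL


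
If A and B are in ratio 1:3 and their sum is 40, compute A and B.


Let A = 1k, B = 3k.
1k + 3k = 40
4k = 40 → k = 40/4 = 10
A = 1×10 = 10, B = 3×10 = 30
= A = 10, B = 30

A = 10, B = 30


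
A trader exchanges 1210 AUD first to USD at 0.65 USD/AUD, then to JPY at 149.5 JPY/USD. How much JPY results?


Step 1: 1210 AUD × 0.65 = 786.50 USD
Step 2: 786.50 USD × 149.5 = 117581.75 JPY
Implied rate AUD→JPY = 0.65 × 149.5 = 97.1750
= 117581.75 JPY

117581.75 JPY


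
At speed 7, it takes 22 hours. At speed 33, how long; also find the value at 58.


Inverse proportion: x × y = constant
k = 7 × 22 = 154
At x=33: k/33 = 4.67
At x=58: k/58 = 2.66
= 4.67 and 2.66

4.67 and 2.66


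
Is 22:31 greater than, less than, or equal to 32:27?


22/31 = 0.7097
32/27 = 1.1852
0.7097 < 1.1852, so 22:31 is less
= less than

less than


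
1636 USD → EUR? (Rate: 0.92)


Amount × rate = 1636 × 0.92
= 1505.12 EUR

1505.12 EUR


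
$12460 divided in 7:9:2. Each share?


Total parts = 7 + 9 + 2 = 18
Part 1: 12460 × 7/18 = 4845.56
Part 2: 12460 × 9/18 = 6230.00
Part 3: 12460 × 2/18 = 1384.44
= Part 1: $4845.56, Part 2: $6230.00, Part 3: $1384.44

Part 1: $4845.56, Part 2: $6230.00, Part 3: $1384.44


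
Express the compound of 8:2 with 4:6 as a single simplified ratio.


Compound ratio = (8×4) : (2×6)
= 32:12
GCD = 4
= 8:3

8:3


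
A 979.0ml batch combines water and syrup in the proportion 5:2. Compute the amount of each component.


Total parts = 5 + 2 = 7
water: 979.0 × 5/7 = 699.3ml
syrup: 979.0 × 2/7 = 279.7ml
= 699.3ml and 279.7ml

699.3ml and 279.7ml


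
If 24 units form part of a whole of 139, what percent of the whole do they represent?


Percentage = (part / whole) × 100
= (24 / 139) × 100
≈ 17.27%

17.27%


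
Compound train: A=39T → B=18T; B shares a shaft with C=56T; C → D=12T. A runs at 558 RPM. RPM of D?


Stage 1: RPM_B = RPM_A × t_A/t_B = 558 × 39/18 = 21762/18 = 1209.00
B and C share a shaft → RPM_C = RPM_B
Stage 2: RPM_D = RPM_C × t_C/t_D = RPM_A × (t_A×t_C)/(t_B×t_D)
Overall ratio = (39×56)/(18×12) = 2184/216
RPM_D = 558 × 2184/216 = 1218672/216
= 5642.00 RPM

5642.00 RPM


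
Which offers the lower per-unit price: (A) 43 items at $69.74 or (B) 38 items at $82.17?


Deal A: $69.74/43 = $1.6219/unit
Deal B: $82.17/38 = $2.1624/unit
A is cheaper per unit
= Deal A

Deal A


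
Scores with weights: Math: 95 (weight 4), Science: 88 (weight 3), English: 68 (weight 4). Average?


Numerator = 95×4 + 88×3 + 68×4
= 380 + 264 + 272
= 916
Total weight = 11
Weighted avg = 916/11
= 83.27

83.27


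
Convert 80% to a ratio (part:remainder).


80% means 80 parts out of 100; remainder = 20
Part : remainder = 80:20
GCD = 20
= 4:1

4:1


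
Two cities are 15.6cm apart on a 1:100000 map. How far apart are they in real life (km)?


Real distance = map distance × scale
= 15.6cm × 100000
= 1560000 cm = 15600.0 m
= 15.600 km

15.600 km


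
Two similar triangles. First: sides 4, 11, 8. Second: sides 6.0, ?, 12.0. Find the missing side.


Scale factor = 6.0/4 = 1.5
Missing side = 11 × 1.5
= 16.5

16.5


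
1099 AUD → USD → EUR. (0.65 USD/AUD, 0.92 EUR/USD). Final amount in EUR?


Step 1: 1099 AUD × 0.65 = 714.35 USD
Step 2: 714.35 USD × 0.92 = 657.20 EUR
Implied rate AUD→EUR = 0.65 × 0.92 = 0.5980
= 657.20 EUR

657.20 EUR


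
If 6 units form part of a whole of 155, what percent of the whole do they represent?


Percentage = (part / whole) × 100
= (6 / 155) × 100
≈ 3.87%

3.87%


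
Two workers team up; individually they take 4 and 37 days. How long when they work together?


Rate of A = 1/4 per day
Rate of B = 1/37 per day
Combined rate = 1/4 + 1/37 = 41/148 ≈ 0.2770 per day
Days = 1 / combined rate = 148/41
≈ 3.61 days

3.61 days


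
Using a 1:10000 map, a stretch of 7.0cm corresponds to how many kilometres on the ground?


Real distance = map distance × scale
= 7.0cm × 10000
= 70000 cm = 700.0 m
= 0.700 km

0.700 km


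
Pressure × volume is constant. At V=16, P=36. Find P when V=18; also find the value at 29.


Inverse proportion: x × y = constant
k = 16 × 36 = 576
At x=18: k/18 = 32.00
At x=29: k/29 = 19.86
= 32.00 and 19.86

32.00 and 19.86


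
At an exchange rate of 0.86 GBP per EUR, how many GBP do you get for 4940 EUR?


Amount × rate = 4940 × 0.86
= 4248.40 GBP

4248.40 GBP


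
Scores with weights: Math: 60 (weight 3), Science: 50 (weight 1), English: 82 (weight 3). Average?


Numerator = 60×3 + 50×1 + 82×3
= 180 + 50 + 246
= 476
Total weight = 7
Weighted avg = 476/7
= 68.00

68.00


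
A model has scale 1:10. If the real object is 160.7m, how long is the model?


Model size = real / scale
= 160.7 / 10
= 16.0700 m

16.0700 m


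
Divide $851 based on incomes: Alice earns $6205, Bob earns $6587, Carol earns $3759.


Total income = 6205 + 6587 + 3759 = $16551
Alice: $851 × 6205/16551 = $319.04
Bob: $851 × 6587/16551 = $338.68
Carol: $851 × 3759/16551 = $193.28
= Alice: $319.04, Bob: $338.68, Carol: $193.28

Alice: $319.04, Bob: $338.68, Carol: $193.28


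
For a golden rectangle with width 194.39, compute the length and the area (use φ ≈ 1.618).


φ = (1 + √5) / 2 ≈ 1.618
Length = width × φ = 194.39 × 1.618 = 314.52302
≈ 314.52
Area = width × length = 194.39 × 314.52302 = 61140.1298578 ≈ 61140.13
= Length: 314.52, Area: 61140.13

Length: 314.52, Area: 61140.13


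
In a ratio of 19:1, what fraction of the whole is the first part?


Total parts = 19 + 1 = 20
First part: 19/20 = 19/20
= 19/20

19/20


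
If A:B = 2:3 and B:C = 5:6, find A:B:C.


Match B: multiply A:B by 5 → 10:15
Multiply B:C by 3 → 15:18
Combined: 10:15:18
GCD = 1
= 10:15:18

10:15:18


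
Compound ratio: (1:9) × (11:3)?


Compound ratio = (1×11) : (9×3)
= 11:27
GCD = 1
= 11:27

11:27


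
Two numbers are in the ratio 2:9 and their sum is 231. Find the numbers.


Let A = 2k, B = 9k.
2k + 9k = 231
11k = 231 → k = 231/11 = 21
A = 2×21 = 42, B = 9×21 = 189
= A = 42, B = 189

A = 42, B = 189


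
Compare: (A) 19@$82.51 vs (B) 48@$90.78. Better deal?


Deal A: $82.51/19 = $4.3426/unit
Deal B: $90.78/48 = $1.8913/unit
B is cheaper per unit
= Deal B

Deal B


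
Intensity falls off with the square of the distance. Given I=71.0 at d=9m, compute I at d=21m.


I₁d₁² = I₂d₂²
I₂ = I₁ × (d₁/d₂)²
= 71.0 × (9/21)²
= 71.0 × 81/441
= 5751/441
≈ 13.0408

13.0408


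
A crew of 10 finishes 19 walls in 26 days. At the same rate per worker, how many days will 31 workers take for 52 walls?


Days ∝ work / workers, so d₂ = d₁ × (m₁/m₂) × (w₂/w₁)
Workers factor (inverse): 10/31 ≈ 0.3226
Work factor (direct): 52/19 ≈ 2.7368
d₂ = 26 × 10/31 × 52/19 = (26 × 10 × 52) / (31 × 19) = 13520/589
≈ 22.95 days

22.95 days


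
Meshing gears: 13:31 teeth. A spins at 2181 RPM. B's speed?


Gear ratio = 13:31 = 13:31
RPM_B = RPM_A × (teeth_A / teeth_B)
= 2181 × (13/31)
= 914.6 RPM

914.6 RPM


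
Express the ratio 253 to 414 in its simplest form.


GCD(253, 414) = 23
253/23 : 414/23
= 11:18

11:18


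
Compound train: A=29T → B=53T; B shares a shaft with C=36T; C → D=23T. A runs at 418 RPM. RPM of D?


Stage 1: RPM_B = RPM_A × t_A/t_B = 418 × 29/53 = 12122/53 ≈ 228.72
B and C share a shaft → RPM_C = RPM_B
Stage 2: RPM_D = RPM_C × t_C/t_D = RPM_A × (t_A×t_C)/(t_B×t_D)
Overall ratio = (29×36)/(53×23) = 1044/1219
RPM_D = 418 × 1044/1219 = 436392/1219
≈ 357.99 RPM

357.99 RPM


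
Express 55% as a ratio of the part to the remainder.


55% means 55 parts out of 100; remainder = 45
Part : remainder = 55:45
GCD = 5
= 11:9

11:9


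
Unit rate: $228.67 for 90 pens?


Unit rate = total / quantity
= 228.67 / 90
= $2.54 per unit

$2.54 per unit


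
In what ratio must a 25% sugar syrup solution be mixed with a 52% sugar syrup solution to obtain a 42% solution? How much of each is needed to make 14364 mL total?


Let x parts of 25% mix with y parts of 52%.
25x + 52y = 42(x + y)
25x + 52y = 42x + 42y
x(25 - 42) = y(42 - 52)
x/y = (52 - 42)/(42 - 25) = 10/17
Simplify: 10:17
Total parts = 27; one part = 14364/27 = 532.00 mL
25% solution: 10×532.00 = 5320.00 mL
52% solution: 17×532.00 = 9044.00 mL
= ratio 10:17; 5320.00 mL and 9044.00 mL

ratio 10:17; 5320.00 mL and 9044.00 mL


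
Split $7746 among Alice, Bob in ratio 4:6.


Total parts = 4 + 6 = 10
Alice: 7746 × 4/10 = 3098.40
Bob: 7746 × 6/10 = 4647.60
= Alice: $3098.40, Bob: $4647.60

Alice: $3098.40, Bob: $4647.60


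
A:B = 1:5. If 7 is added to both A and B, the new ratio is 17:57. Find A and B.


Let A = 1k, B = 5k.
(1k + 7) / (5k + 7) = 17/57
Cross-multiply: 57(1k + 7) = 17(5k + 7)
57k + 399 = 85k + 119
57k - 85k = 119 - 399
-28k = -280
k = -280/-28 = 10
A = 1×10 = 10, B = 5×10 = 50
= A = 10, B = 50

A = 10, B = 50


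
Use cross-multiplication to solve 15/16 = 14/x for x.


Cross multiply: 15 × x = 16 × 14
15x = 224
x = 224 / 15
= 14.93

14.93


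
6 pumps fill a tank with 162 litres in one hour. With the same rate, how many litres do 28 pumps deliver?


Direct proportion: y/x = constant
k = 162/6 = 27.0000
y₂ = k × 28 = 162 × 28 / 6 = 4536/6
= 756.00

756.00


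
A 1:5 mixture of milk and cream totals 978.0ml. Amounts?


Total parts = 1 + 5 = 6
milk: 978.0 × 1/6 = 163.0ml
cream: 978.0 × 5/6 = 815.0ml
= 163.0ml and 815.0ml

163.0ml and 815.0ml


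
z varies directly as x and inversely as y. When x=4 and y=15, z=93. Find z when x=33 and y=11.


z = k·x/y
Solve for k using the known point: k = z·y/x = 93×15/4 = 1395/4 = 348.7500
Now evaluate at x=33, y=11:
z = k × 33 / 11 = (1395 × 33) / (4 × 11) = 46035/44
= 1046.2500

1046.2500


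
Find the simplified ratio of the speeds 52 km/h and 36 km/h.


Ratio = 52:36
GCD = 4
Simplified = 13:9
Time ratio (same distance) = 9:13
Speed ratio = 13:9

13:9


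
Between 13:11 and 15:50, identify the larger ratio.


13/11 = 1.1818
15/50 = 0.3000
1.1818 > 0.3000, so 13:11 is greater
= 13:11

13:11


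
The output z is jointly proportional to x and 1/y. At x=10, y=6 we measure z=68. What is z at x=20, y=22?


z = k·x/y
Solve for k using the known point: k = z·y/x = 68×6/10 = 408/10 = 40.8000
Now evaluate at x=20, y=22:
z = k × 20 / 22 = (408 × 20) / (10 × 22) = 8160/220
≈ 37.0909

37.0909


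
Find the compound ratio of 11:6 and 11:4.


Compound ratio = (11×11) : (6×4)
= 121:24
GCD = 1
= 121:24

121:24


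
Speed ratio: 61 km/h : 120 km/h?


Ratio = 61:120
GCD = 1
Simplified = 61:120
Time ratio (same distance) = 120:61
Speed ratio = 61:120

61:120


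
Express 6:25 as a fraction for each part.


Total parts = 6 + 25 = 31
First part: 6/31 = 6/31
Second part: 25/31 = 25/31
= 6/31 and 25/31

6/31 and 25/31


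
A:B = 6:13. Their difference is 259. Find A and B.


Let A = 6k, B = 13k.
13k - 6k = 259
7k = 259 → k = 259/7 = 37
A = 6×37 = 222, B = 13×37 = 481
= A = 222, B = 481

A = 222, B = 481


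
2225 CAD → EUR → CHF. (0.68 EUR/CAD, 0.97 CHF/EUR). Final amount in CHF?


Step 1: 2225 CAD × 0.68 = 1513.00 EUR
Step 2: 1513.00 EUR × 0.97 = 1467.61 CHF
Implied rate CAD→CHF = 0.68 × 0.97 = 0.6596
= 1467.61 CHF

1467.61 CHF


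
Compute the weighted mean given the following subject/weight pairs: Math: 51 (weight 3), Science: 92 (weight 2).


Numerator = 51×3 + 92×2
= 153 + 184
= 337
Total weight = 5
Weighted avg = 337/5
= 67.40

67.40


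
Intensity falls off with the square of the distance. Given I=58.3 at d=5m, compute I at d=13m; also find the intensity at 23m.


I₁d₁² = I₂d₂²
I at 13m = 58.3 × (5/13)² = 58.3 × 25/169 = 1457.5/169 ≈ 8.6243
I at 23m = 58.3 × (5/23)² = 58.3 × 25/529 = 1457.5/529 ≈ 2.7552
= 8.6243 and 2.7552

8.6243 and 2.7552


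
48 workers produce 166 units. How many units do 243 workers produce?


Direct proportion: y/x = constant
k = 166/48 ≈ 3.4583
y₂ = k × 243 = 166 × 243 / 48 = 40338/48
≈ 840.38

840.38


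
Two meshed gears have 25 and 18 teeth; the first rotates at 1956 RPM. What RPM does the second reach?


Gear ratio = 25:18 = 25:18
RPM_B = RPM_A × (teeth_A / teeth_B)
= 1956 × (25/18)
= 2716.7 RPM

2716.7 RPM


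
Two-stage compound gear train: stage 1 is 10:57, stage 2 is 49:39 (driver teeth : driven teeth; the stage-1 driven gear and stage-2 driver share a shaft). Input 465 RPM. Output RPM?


Stage 1: RPM_B = RPM_A × t_A/t_B = 465 × 10/57 = 4650/57 ≈ 81.58
B and C share a shaft → RPM_C = RPM_B
Stage 2: RPM_D = RPM_C × t_C/t_D = RPM_A × (t_A×t_C)/(t_B×t_D)
Overall ratio = (10×49)/(57×39) = 490/2223
RPM_D = 465 × 490/2223 = 227850/2223
≈ 102.50 RPM

102.50 RPM


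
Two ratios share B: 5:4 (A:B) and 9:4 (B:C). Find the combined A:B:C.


Match B: multiply A:B by 9 → 45:36
Multiply B:C by 4 → 36:16
Combined: 45:36:16
GCD = 1
= 45:36:16

45:36:16


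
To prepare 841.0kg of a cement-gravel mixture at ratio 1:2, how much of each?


Total parts = 1 + 2 = 3
cement: 841.0 × 1/3 = 280.3kg
gravel: 841.0 × 2/3 = 560.7kg
= 280.3kg and 560.7kg

280.3kg and 560.7kg


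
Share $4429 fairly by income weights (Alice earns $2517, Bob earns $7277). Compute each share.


Total income = 2517 + 7277 = $9794
Alice: $4429 × 2517/9794 = $1138.23
Bob: $4429 × 7277/9794 = $3290.77
= Alice: $1138.23, Bob: $3290.77

Alice: $1138.23, Bob: $3290.77


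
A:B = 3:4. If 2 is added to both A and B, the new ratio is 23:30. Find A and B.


Let A = 3k, B = 4k.
(3k + 2) / (4k + 2) = 23/30
Cross-multiply: 30(3k + 2) = 23(4k + 2)
90k + 60 = 92k + 46
90k - 92k = 46 - 60
-2k = -14
k = -14/-2 = 7
A = 3×7 = 21, B = 4×7 = 28
= A = 21, B = 28

A = 21, B = 28


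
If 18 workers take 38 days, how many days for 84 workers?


Inverse proportion: x × y = constant
k = 18 × 38 = 684
y₂ = k / 84 = 684 / 84
= 8.14

8.14


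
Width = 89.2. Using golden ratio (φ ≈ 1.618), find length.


φ = (1 + √5) / 2 ≈ 1.618
Length = width × φ = 89.2 × 1.618 = 144.3256
≈ 144.33

144.33


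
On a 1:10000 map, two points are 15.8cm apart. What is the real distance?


Real distance = map distance × scale
= 15.8cm × 10000
= 158000 cm = 1580.0 m
= 1.580 km

1.580 km


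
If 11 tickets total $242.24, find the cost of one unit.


Unit rate = total / quantity
= 242.24 / 11
= $22.02 per unit

$22.02 per unit


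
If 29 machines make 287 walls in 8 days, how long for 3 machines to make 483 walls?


Days ∝ work / workers, so d₂ = d₁ × (m₁/m₂) × (w₂/w₁)
Workers factor (inverse): 29/3 ≈ 9.6667
Work factor (direct): 483/287 ≈ 1.6829
d₂ = 8 × 29/3 × 483/287 = (8 × 29 × 483) / (3 × 287) = 112056/861
≈ 130.15 days

130.15 days


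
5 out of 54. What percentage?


Percentage = (part / whole) × 100
= (5 / 54) × 100
≈ 9.26%

9.26%


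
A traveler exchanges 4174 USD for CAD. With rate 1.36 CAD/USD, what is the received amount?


Amount × rate = 4174 × 1.36
= 5676.64 CAD

5676.64 CAD


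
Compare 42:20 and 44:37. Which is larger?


42/20 = 2.1000
44/37 = 1.1892
2.1000 > 1.1892, so 42:20 is greater
= 42:20

42:20


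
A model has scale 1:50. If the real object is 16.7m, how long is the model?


Model size = real / scale
= 16.7 / 50
= 0.3340 m

0.3340 m


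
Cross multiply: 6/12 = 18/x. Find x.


Cross multiply: 6 × x = 12 × 18
6x = 216
x = 216 / 6
= 36.00

36.00


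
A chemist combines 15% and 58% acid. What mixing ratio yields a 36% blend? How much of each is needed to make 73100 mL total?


Let x parts of 15% mix with y parts of 58%.
15x + 58y = 36(x + y)
15x + 58y = 36x + 36y
x(15 - 36) = y(36 - 58)
x/y = (58 - 36)/(36 - 15) = 22/21
Simplify: 22:21
Total parts = 43; one part = 73100/43 = 1700.00 mL
15% solution: 22×1700.00 = 37400.00 mL
58% solution: 21×1700.00 = 35700.00 mL
= ratio 22:21; 37400.00 mL and 35700.00 mL

ratio 22:21; 37400.00 mL and 35700.00 mL


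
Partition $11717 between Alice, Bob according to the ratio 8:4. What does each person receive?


Total parts = 8 + 4 = 12
Alice: 11717 × 8/12 = 7811.33
Bob: 11717 × 4/12 = 3905.67
= Alice: $7811.33, Bob: $3905.67

Alice: $7811.33, Bob: $3905.67


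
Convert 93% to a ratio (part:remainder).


93% means 93 parts out of 100; remainder = 7
Part : remainder = 93:7
GCD = 1
= 93:7

93:7


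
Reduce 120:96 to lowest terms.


GCD(120, 96) = 24
120/24 : 96/24
= 5:4

5:4


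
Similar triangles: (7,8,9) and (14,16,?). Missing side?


Scale factor = 14/7 = 2
Missing side = 9 × 2
= 18.0

18.0


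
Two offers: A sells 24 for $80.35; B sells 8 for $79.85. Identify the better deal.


Deal A: $80.35/24 = $3.3479/unit
Deal B: $79.85/8 = $9.9813/unit
A is cheaper per unit
= Deal A

Deal A


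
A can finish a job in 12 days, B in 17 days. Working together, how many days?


Rate of A = 1/12 per day
Rate of B = 1/17 per day
Combined rate = 1/12 + 1/17 = 29/204 ≈ 0.1422 per day
Days = 1 / combined rate = 204/29
≈ 7.03 days

7.03 days


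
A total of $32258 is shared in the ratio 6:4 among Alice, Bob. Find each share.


Total parts = 6 + 4 = 10
Alice: 32258 × 6/10 = 19354.80
Bob: 32258 × 4/10 = 12903.20
= Alice: $19354.80, Bob: $12903.20

Alice: $19354.80, Bob: $12903.20


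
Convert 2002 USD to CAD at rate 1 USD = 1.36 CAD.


Amount × rate = 2002 × 1.36
= 2722.72 CAD

2722.72 CAD


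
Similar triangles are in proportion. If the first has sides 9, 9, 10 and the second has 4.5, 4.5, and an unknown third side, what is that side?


Scale factor = 4.5/9 = 0.5
Missing side = 10 × 0.5
= 5.0

5.0


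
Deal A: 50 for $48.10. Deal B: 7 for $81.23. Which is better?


Deal A: $48.10/50 = $0.9620/unit
Deal B: $81.23/7 = $11.6043/unit
A is cheaper per unit
= Deal A

Deal A


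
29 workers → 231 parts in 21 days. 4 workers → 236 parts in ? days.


Days ∝ work / workers, so d₂ = d₁ × (m₁/m₂) × (w₂/w₁)
Workers factor (inverse): 29/4 = 7.2500
Work factor (direct): 236/231 ≈ 1.0216
d₂ = 21 × 29/4 × 236/231 = (21 × 29 × 236) / (4 × 231) = 143724/924
≈ 155.55 days

155.55 days


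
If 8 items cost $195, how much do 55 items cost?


Direct proportion: y/x = constant
k = 195/8 = 24.3750
y₂ = k × 55 = 195 × 55 / 8 = 10725/8
≈ 1340.63

1340.63


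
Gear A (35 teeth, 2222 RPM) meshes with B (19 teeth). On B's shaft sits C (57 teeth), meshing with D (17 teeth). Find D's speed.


Stage 1: RPM_B = RPM_A × t_A/t_B = 2222 × 35/19 = 77770/19 ≈ 4093.16
B and C share a shaft → RPM_C = RPM_B
Stage 2: RPM_D = RPM_C × t_C/t_D = RPM_A × (t_A×t_C)/(t_B×t_D)
Overall ratio = (35×57)/(19×17) = 1995/323
RPM_D = 2222 × 1995/323 = 4432890/323
≈ 13724.12 RPM

13724.12 RPM


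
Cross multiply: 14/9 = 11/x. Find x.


Cross multiply: 14 × x = 9 × 11
14x = 99
x = 99 / 14
= 7.07

7.07


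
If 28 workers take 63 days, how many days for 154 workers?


Inverse proportion: x × y = constant
k = 28 × 63 = 1764
y₂ = k / 154 = 1764 / 154
= 11.45

11.45


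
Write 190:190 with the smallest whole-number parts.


GCD(190, 190) = 190
190/190 : 190/190
= 1:1

1:1


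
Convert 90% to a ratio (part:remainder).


90% means 90 parts out of 100; remainder = 10
Part : remainder = 90:10
GCD = 10
= 9:1

9:1


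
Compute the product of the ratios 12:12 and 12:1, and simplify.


Compound ratio = (12×12) : (12×1)
= 144:12
GCD = 12
= 12:1

12:1


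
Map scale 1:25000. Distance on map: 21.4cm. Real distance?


Real distance = map distance × scale
= 21.4cm × 25000
= 535000 cm = 5350.0 m
= 5.350 km

5.350 km


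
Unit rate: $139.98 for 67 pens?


Unit rate = total / quantity
= 139.98 / 67
= $2.09 per unit

$2.09 per unit
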